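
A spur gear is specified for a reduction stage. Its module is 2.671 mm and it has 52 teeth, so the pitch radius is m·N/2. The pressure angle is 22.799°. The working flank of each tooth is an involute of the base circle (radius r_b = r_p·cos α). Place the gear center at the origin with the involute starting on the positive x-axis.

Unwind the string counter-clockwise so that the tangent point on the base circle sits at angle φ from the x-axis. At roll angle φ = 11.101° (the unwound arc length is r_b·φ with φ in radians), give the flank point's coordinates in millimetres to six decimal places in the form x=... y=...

x=65.210541 y=0.154626

pitch radius r_p = m·N/2 = 2.671·52/2 = 69.446000
base radius r_b = r_p·cos α = 69.446000·cos 22.799° = 64.020178
roll angle φ = 11.101° = 0.19374900 rad
x = r_b·(cos φ + φ·sin φ) = 64.020178·(0.98128930 + 0.19374900·0.19253909) = 65.210541
y = r_b·(sin φ − φ·cos φ) = 64.020178·(0.19253909 − 0.19374900·0.98128930) = 0.154626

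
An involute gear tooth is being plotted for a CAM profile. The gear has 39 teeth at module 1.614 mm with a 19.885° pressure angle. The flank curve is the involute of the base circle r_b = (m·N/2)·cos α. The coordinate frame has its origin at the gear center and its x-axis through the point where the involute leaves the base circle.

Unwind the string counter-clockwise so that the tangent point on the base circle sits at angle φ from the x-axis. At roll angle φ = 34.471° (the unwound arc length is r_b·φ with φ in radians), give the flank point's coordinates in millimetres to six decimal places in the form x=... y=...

pitch radius r_p = m·N/2 = 1.614·39/2 = 31.473000
base radius r_b = r_p·cos α = 31.473000·cos 19.885° = 29.596492
roll angle φ = 34.471° = 0.60163245 rad
x = r_b·(cos φ + φ·sin φ) = 29.596492·(0.82441277 + 0.60163245·0.56598904) = 34.477845
y = r_b·(sin φ − φ·cos φ) = 29.596492·(0.56598904 − 0.60163245·0.82441277) = 2.071623

x=34.477845 y=2.071623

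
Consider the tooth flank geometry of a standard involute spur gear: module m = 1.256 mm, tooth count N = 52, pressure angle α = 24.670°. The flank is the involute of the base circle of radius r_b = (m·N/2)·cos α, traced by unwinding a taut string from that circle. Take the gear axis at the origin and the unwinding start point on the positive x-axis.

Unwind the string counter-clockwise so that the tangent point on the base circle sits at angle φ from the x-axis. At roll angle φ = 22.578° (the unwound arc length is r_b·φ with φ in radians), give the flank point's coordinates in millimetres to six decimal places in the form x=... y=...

x=31.890758 y=0.595943

pitch radius r_p = m·N/2 = 1.256·52/2 = 32.656000
base radius r_b = r_p·cos α = 32.656000·cos 24.670° = 29.675384
roll angle φ = 22.578° = 0.39406044 rad
x = r_b·(cos φ + φ·sin φ) = 29.675384·(0.92335771 + 0.39406044·0.38394081) = 31.890758
y = r_b·(sin φ − φ·cos φ) = 29.675384·(0.38394081 − 0.39406044·0.92335771) = 0.595943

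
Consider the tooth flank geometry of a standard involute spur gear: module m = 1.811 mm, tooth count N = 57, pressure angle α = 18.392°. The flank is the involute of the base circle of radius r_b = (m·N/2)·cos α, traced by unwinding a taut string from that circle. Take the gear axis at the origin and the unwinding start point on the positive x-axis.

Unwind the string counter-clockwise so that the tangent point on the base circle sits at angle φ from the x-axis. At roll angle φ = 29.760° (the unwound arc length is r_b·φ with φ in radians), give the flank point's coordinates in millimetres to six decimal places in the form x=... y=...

pitch radius r_p = m·N/2 = 1.811·57/2 = 51.613500
base radius r_b = r_p·cos α = 51.613500·cos 18.392° = 48.977086
roll angle φ = 29.760° = 0.51940999 rad
x = r_b·(cos φ + φ·sin φ) = 48.977086·(0.86811220 + 0.51940999·0.49636803) = 55.144805
y = r_b·(sin φ − φ·cos φ) = 48.977086·(0.49636803 − 0.51940999·0.86811220) = 2.226591

x=55.144805 y=2.226591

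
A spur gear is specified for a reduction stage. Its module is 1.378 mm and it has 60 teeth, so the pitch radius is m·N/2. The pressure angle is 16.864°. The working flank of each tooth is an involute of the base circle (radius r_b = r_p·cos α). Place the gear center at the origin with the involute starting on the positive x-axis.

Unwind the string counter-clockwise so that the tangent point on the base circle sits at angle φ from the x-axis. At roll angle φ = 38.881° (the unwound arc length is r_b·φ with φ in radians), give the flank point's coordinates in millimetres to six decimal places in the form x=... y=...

pitch radius r_p = m·N/2 = 1.378·60/2 = 41.340000
base radius r_b = r_p·cos α = 41.340000·cos 16.864° = 39.562217
roll angle φ = 38.881° = 0.67860147 rad
x = r_b·(cos φ + φ·sin φ) = 39.562217·(0.77845135 + 0.67860147·0.62770495) = 47.649242
y = r_b·(sin φ − φ·cos φ) = 39.562217·(0.62770495 − 0.67860147·0.77845135) = 3.934333

x=47.649242 y=3.934333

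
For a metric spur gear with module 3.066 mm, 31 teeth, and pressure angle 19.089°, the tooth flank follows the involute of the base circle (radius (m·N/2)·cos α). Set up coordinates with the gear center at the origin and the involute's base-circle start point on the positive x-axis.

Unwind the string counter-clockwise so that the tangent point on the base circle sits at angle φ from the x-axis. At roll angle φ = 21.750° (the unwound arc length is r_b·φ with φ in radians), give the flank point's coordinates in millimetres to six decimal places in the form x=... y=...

pitch radius r_p = m·N/2 = 3.066·31/2 = 47.523000
base radius r_b = r_p·cos α = 47.523000·cos 19.089° = 44.909792
roll angle φ = 21.750° = 0.37960911 rad
x = r_b·(cos φ + φ·sin φ) = 44.909792·(0.92880955 + 0.37960911·0.37055744) = 48.029968
y = r_b·(sin φ − φ·cos φ) = 44.909792·(0.37055744 − 0.37960911·0.92880955) = 0.807158

x=48.029968 y=0.807158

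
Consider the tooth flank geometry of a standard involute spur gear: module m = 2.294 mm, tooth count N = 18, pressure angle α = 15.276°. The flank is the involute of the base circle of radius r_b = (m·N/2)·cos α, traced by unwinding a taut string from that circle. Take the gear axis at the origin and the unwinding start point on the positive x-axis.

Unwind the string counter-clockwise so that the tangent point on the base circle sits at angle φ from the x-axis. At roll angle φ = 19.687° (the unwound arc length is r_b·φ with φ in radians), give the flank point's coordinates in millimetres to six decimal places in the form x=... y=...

x=21.057761 y=0.266150

pitch radius r_p = m·N/2 = 2.294·18/2 = 20.646000
base radius r_b = r_p·cos α = 20.646000·cos 15.276° = 19.916533
roll angle φ = 19.687° = 0.34360297 rad
x = r_b·(cos φ + φ·sin φ) = 19.916533·(0.94154701 + 0.34360297·0.33688164) = 21.057761
y = r_b·(sin φ − φ·cos φ) = 19.916533·(0.33688164 − 0.34360297·0.94154701) = 0.266150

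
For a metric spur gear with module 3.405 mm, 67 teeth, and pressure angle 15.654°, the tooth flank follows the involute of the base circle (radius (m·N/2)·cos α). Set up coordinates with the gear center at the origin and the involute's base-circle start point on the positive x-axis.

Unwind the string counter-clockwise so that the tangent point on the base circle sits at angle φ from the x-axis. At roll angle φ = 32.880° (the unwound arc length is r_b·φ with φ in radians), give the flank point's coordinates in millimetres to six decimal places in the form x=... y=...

pitch radius r_p = m·N/2 = 3.405·67/2 = 114.067500
base radius r_b = r_p·cos α = 114.067500·cos 15.654° = 109.836587
roll angle φ = 32.880° = 0.57386426 rad
x = r_b·(cos φ + φ·sin φ) = 109.836587·(0.83980942 + 0.57386426·0.54288133) = 126.460311
y = r_b·(sin φ − φ·cos φ) = 109.836587·(0.54288133 − 0.57386426·0.83980942) = 6.693961

x=126.460311 y=6.693961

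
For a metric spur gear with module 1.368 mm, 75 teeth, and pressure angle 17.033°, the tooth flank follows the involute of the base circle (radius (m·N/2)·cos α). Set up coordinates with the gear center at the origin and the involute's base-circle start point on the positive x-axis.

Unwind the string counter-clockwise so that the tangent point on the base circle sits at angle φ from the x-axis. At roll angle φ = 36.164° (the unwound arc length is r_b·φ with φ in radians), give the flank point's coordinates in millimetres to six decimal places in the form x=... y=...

x=57.868455 y=3.949807

pitch radius r_p = m·N/2 = 1.368·75/2 = 51.300000
base radius r_b = r_p·cos α = 51.300000·cos 17.033° = 49.049787
roll angle φ = 36.164° = 0.63118087 rad
x = r_b·(cos φ + φ·sin φ) = 49.049787·(0.80733124 + 0.63118087·0.59009852) = 57.868455
y = r_b·(sin φ − φ·cos φ) = 49.049787·(0.59009852 − 0.63118087·0.80733124) = 3.949807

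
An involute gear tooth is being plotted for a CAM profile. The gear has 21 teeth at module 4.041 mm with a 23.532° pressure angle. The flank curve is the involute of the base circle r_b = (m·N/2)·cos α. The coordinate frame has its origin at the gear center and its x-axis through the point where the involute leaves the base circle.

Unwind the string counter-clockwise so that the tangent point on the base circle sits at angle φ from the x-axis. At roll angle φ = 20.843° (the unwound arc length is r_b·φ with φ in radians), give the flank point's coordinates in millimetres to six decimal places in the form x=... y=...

x=41.391369 y=0.616033

pitch radius r_p = m·N/2 = 4.041·21/2 = 42.430500
base radius r_b = r_p·cos α = 42.430500·cos 23.532° = 38.901862
roll angle φ = 20.843° = 0.36377898 rad
x = r_b·(cos φ + φ·sin φ) = 38.901862·(0.93455891 + 0.36377898·0.35580844) = 41.391369
y = r_b·(sin φ − φ·cos φ) = 38.901862·(0.35580844 − 0.36377898·0.93455891) = 0.616033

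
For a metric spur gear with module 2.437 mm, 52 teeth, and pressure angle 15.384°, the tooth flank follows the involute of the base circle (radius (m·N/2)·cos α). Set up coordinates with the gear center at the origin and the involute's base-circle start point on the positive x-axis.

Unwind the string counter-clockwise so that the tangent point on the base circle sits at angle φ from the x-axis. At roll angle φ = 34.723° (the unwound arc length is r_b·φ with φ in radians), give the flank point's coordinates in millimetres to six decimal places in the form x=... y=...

pitch radius r_p = m·N/2 = 2.437·52/2 = 63.362000
base radius r_b = r_p·cos α = 63.362000·cos 15.384° = 61.091709
roll angle φ = 34.723° = 0.60603068 rad
x = r_b·(cos φ + φ·sin φ) = 61.091709·(0.82191545 + 0.60603068·0.56960951) = 71.301129
y = r_b·(sin φ − φ·cos φ) = 61.091709·(0.56960951 − 0.60603068·0.82191545) = 4.368273

x=71.301129 y=4.368273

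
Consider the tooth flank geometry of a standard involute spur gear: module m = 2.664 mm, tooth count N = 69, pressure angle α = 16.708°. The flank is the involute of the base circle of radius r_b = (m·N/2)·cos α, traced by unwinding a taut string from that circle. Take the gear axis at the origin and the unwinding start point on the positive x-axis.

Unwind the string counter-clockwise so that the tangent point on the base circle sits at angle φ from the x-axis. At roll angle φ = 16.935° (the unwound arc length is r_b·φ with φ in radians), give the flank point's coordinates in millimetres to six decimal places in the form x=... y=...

x=91.789455 y=0.751083

pitch radius r_p = m·N/2 = 2.664·69/2 = 91.908000
base radius r_b = r_p·cos α = 91.908000·cos 16.708° = 88.027861
roll angle φ = 16.935° = 0.29557151 rad
x = r_b·(cos φ + φ·sin φ) = 88.027861·(0.95663583 + 0.29557151·0.29128662) = 91.789455
y = r_b·(sin φ − φ·cos φ) = 88.027861·(0.29128662 − 0.29557151·0.95663583) = 0.751083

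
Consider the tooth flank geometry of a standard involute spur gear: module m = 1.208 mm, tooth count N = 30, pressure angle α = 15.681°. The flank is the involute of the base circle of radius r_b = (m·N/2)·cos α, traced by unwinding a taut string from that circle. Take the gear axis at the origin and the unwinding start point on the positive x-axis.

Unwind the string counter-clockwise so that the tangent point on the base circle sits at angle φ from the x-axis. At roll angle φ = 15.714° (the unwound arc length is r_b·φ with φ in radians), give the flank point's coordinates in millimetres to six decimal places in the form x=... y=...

pitch radius r_p = m·N/2 = 1.208·30/2 = 18.120000
base radius r_b = r_p·cos α = 18.120000·cos 15.681° = 17.445599
roll angle φ = 15.714° = 0.27426104 rad
x = r_b·(cos φ + φ·sin φ) = 17.445599·(0.96262560 + 0.27426104·0.27083567) = 18.089434
y = r_b·(sin φ − φ·cos φ) = 17.445599·(0.27083567 − 0.27426104·0.96262560) = 0.119066

x=18.089434 y=0.119066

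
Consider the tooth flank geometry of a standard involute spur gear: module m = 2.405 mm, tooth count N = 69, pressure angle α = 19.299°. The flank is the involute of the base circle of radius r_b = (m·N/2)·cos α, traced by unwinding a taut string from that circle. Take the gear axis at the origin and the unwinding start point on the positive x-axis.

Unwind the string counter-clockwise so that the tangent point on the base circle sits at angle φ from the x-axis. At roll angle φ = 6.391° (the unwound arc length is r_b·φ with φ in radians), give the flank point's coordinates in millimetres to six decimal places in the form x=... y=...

pitch radius r_p = m·N/2 = 2.405·69/2 = 82.972500
base radius r_b = r_p·cos α = 82.972500·cos 19.299° = 78.310003
roll angle φ = 6.391° = 0.11154399 rad
x = r_b·(cos φ + φ·sin φ) = 78.310003·(0.99378542 + 0.11154399·0.11131283) = 78.795658
y = r_b·(sin φ − φ·cos φ) = 78.310003·(0.11131283 − 0.11154399·0.99378542) = 0.036182

x=78.795658 y=0.036182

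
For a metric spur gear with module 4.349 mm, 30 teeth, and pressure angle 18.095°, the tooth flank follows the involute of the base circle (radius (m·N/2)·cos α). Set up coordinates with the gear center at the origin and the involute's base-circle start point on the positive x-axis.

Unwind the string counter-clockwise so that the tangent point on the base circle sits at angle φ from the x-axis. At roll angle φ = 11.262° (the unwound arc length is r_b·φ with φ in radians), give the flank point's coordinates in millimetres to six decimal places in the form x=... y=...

pitch radius r_p = m·N/2 = 4.349·30/2 = 65.235000
base radius r_b = r_p·cos α = 65.235000·cos 18.095° = 62.008662
roll angle φ = 11.262° = 0.19655898 rad
x = r_b·(cos φ + φ·sin φ) = 62.008662·(0.98074440 + 0.19655898·0.19529573) = 63.194983
y = r_b·(sin φ − φ·cos φ) = 62.008662·(0.19529573 − 0.19655898·0.98074440) = 0.156362

x=63.194983 y=0.156362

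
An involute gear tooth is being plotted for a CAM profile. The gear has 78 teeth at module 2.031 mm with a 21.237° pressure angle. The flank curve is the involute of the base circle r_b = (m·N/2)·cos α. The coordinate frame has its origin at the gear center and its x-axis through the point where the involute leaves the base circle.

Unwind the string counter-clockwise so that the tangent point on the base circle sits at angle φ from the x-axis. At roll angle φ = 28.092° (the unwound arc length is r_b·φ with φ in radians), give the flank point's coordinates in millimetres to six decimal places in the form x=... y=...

x=82.177752 y=2.831490

pitch radius r_p = m·N/2 = 2.031·78/2 = 79.209000
base radius r_b = r_p·cos α = 79.209000·cos 21.237° = 73.829923
roll angle φ = 28.092° = 0.49029789 rad
x = r_b·(cos φ + φ·sin φ) = 73.829923·(0.88219262 + 0.49029789·0.47088871) = 82.177752
y = r_b·(sin φ − φ·cos φ) = 73.829923·(0.47088871 − 0.49029789·0.88219262) = 2.831490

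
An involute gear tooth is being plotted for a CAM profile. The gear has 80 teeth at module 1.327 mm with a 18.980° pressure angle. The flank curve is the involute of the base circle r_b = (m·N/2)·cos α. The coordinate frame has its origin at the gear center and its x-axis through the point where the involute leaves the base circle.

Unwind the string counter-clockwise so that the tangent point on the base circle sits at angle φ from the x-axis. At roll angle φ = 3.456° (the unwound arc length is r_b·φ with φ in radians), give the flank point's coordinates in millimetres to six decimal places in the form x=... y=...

pitch radius r_p = m·N/2 = 1.327·80/2 = 53.080000
base radius r_b = r_p·cos α = 53.080000·cos 18.980° = 50.194155
roll angle φ = 3.456° = 0.06031858 rad
x = r_b·(cos φ + φ·sin φ) = 50.194155·(0.99818139 + 0.06031858·0.06028201) = 50.285384
y = r_b·(sin φ − φ·cos φ) = 50.194155·(0.06028201 − 0.06031858·0.99818139) = 0.003671

x=50.285384 y=0.003671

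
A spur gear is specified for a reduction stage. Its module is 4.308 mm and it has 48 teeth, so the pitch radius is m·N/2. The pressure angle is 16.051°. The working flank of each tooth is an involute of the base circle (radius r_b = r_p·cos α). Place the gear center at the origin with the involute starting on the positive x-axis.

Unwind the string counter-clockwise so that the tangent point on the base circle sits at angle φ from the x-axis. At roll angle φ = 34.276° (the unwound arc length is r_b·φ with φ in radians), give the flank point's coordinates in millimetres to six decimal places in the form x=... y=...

pitch radius r_p = m·N/2 = 4.308·48/2 = 103.392000
base radius r_b = r_p·cos α = 103.392000·cos 16.051° = 99.361363
roll angle φ = 34.276° = 0.59822905 rad
x = r_b·(cos φ + φ·sin φ) = 99.361363·(0.82633427 + 0.59822905·0.56317996) = 115.581597
y = r_b·(sin φ − φ·cos φ) = 99.361363·(0.56317996 − 0.59822905·0.82633427) = 6.840314

x=115.581597 y=6.840314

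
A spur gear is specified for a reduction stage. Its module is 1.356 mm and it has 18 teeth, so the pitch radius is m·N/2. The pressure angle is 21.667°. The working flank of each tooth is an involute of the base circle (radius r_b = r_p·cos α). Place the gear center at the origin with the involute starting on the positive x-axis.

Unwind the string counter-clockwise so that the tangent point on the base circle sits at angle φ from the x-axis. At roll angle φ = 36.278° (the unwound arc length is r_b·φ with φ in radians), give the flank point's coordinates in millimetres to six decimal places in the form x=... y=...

x=13.392371 y=0.921740

pitch radius r_p = m·N/2 = 1.356·18/2 = 12.204000
base radius r_b = r_p·cos α = 12.204000·cos 21.667° = 11.341731
roll angle φ = 36.278° = 0.63317055 rad
x = r_b·(cos φ + φ·sin φ) = 11.341731·(0.80615554 + 0.63317055·0.59170368) = 13.392371
y = r_b·(sin φ − φ·cos φ) = 11.341731·(0.59170368 − 0.63317055·0.80615554) = 0.921740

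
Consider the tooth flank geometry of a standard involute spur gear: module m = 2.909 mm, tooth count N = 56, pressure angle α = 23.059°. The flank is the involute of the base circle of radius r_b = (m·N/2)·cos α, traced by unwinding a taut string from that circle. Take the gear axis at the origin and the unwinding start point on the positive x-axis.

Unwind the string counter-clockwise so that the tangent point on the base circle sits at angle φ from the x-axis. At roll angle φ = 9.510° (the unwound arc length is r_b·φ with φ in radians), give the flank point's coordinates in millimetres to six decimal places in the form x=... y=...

pitch radius r_p = m·N/2 = 2.909·56/2 = 81.452000
base radius r_b = r_p·cos α = 81.452000·cos 23.059° = 74.944149
roll angle φ = 9.510° = 0.16598081 rad
x = r_b·(cos φ + φ·sin φ) = 74.944149·(0.98625678 + 0.16598081·0.16521974) = 75.969392
y = r_b·(sin φ − φ·cos φ) = 74.944149·(0.16521974 − 0.16598081·0.98625678) = 0.113918

x=75.969392 y=0.113918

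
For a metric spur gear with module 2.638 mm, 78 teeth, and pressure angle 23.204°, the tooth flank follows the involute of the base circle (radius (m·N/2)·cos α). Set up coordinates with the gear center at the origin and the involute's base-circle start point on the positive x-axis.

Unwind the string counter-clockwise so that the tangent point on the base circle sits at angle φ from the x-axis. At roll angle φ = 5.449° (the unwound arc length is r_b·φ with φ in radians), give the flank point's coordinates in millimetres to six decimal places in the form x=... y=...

pitch radius r_p = m·N/2 = 2.638·78/2 = 102.882000
base radius r_b = r_p·cos α = 102.882000·cos 23.204° = 94.559652
roll angle φ = 5.449° = 0.09510299 rad
x = r_b·(cos φ + φ·sin φ) = 94.559652·(0.99548112 + 0.09510299·0.09495969) = 94.986312
y = r_b·(sin φ − φ·cos φ) = 94.559652·(0.09495969 − 0.09510299·0.99548112) = 0.027088

x=94.986312 y=0.027088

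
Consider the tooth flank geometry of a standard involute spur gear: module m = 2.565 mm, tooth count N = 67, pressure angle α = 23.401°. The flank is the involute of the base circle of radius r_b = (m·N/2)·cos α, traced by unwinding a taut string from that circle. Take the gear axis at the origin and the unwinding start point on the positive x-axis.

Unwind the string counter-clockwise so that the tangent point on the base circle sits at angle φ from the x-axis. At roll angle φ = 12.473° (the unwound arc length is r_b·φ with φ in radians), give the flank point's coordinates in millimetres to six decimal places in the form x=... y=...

pitch radius r_p = m·N/2 = 2.565·67/2 = 85.927500
base radius r_b = r_p·cos α = 85.927500·cos 23.401° = 78.859765
roll angle φ = 12.473° = 0.21769492 rad
x = r_b·(cos φ + φ·sin φ) = 78.859765·(0.97639789 + 0.21769492·0.21597952) = 80.706309
y = r_b·(sin φ − φ·cos φ) = 78.859765·(0.21597952 − 0.21769492·0.97639789) = 0.269910

x=80.706309 y=0.269910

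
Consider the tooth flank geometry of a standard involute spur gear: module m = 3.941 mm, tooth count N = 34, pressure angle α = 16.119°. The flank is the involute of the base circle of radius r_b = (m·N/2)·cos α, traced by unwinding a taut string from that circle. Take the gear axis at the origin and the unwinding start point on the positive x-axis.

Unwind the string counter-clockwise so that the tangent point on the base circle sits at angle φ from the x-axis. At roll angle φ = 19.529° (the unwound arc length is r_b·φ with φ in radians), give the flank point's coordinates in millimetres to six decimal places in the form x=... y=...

pitch radius r_p = m·N/2 = 3.941·34/2 = 66.997000
base radius r_b = r_p·cos α = 66.997000·cos 16.119° = 64.363156
roll angle φ = 19.529° = 0.34084535 rad
x = r_b·(cos φ + φ·sin φ) = 64.363156·(0.94247242 + 0.34084535·0.33428393) = 67.993981
y = r_b·(sin φ − φ·cos φ) = 64.363156·(0.33428393 − 0.34084535·0.94247242) = 0.839720

x=67.993981 y=0.839720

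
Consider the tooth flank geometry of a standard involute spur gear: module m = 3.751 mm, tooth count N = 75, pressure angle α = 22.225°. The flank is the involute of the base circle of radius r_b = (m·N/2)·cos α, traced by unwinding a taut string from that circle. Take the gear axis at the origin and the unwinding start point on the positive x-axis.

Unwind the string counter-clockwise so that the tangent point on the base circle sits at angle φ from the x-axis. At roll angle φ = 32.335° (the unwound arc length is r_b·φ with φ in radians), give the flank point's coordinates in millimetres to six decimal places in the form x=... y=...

pitch radius r_p = m·N/2 = 3.751·75/2 = 140.662500
base radius r_b = r_p·cos α = 140.662500·cos 22.225° = 130.212069
roll angle φ = 32.335° = 0.56435221 rad
x = r_b·(cos φ + φ·sin φ) = 130.212069·(0.84493526 + 0.56435221·0.53486859) = 149.325837
y = r_b·(sin φ − φ·cos φ) = 130.212069·(0.53486859 − 0.56435221·0.84493526) = 7.555882

x=149.325837 y=7.555882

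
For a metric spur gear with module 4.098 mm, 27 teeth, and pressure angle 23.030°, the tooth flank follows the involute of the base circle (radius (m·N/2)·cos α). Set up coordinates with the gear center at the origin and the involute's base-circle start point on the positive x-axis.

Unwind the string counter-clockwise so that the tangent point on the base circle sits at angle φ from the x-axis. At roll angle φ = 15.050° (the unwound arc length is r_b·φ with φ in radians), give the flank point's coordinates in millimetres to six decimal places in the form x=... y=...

pitch radius r_p = m·N/2 = 4.098·27/2 = 55.323000
base radius r_b = r_p·cos α = 55.323000·cos 23.030° = 50.913765
roll angle φ = 15.050° = 0.26267205 rad
x = r_b·(cos φ + φ·sin φ) = 50.913765·(0.96569960 + 0.26267205·0.25966188) = 52.640022
y = r_b·(sin φ − φ·cos φ) = 50.913765·(0.25966188 − 0.26267205·0.96569960) = 0.305461

x=52.640022 y=0.305461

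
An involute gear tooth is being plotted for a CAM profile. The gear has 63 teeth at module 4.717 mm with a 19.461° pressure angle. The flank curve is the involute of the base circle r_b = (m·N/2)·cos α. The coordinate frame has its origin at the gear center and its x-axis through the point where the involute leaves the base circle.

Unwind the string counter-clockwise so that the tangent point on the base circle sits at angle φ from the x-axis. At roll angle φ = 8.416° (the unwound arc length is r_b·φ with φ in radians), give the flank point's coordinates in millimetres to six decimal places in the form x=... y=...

pitch radius r_p = m·N/2 = 4.717·63/2 = 148.585500
base radius r_b = r_p·cos α = 148.585500·cos 19.461° = 140.096586
roll angle φ = 8.416° = 0.14688691 rad
x = r_b·(cos φ + φ·sin φ) = 140.096586·(0.98923150 + 0.14688691·0.14635928) = 141.599789
y = r_b·(sin φ − φ·cos φ) = 140.096586·(0.14635928 − 0.14688691·0.98923150) = 0.147679

x=141.599789 y=0.147679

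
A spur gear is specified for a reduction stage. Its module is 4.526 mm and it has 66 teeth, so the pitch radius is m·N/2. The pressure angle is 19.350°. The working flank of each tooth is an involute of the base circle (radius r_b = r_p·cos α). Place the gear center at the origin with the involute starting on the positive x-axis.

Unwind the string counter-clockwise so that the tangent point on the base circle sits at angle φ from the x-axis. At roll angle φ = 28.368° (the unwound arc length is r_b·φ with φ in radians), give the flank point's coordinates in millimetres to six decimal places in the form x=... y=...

x=157.149488 y=5.562746

pitch radius r_p = m·N/2 = 4.526·66/2 = 149.358000
base radius r_b = r_p·cos α = 149.358000·cos 19.350° = 140.921090
roll angle φ = 28.368° = 0.49511500 rad
x = r_b·(cos φ + φ·sin φ) = 140.921090·(0.87991407 + 0.49511500·0.47513285) = 157.149488
y = r_b·(sin φ − φ·cos φ) = 140.921090·(0.47513285 − 0.49511500·0.87991407) = 5.562746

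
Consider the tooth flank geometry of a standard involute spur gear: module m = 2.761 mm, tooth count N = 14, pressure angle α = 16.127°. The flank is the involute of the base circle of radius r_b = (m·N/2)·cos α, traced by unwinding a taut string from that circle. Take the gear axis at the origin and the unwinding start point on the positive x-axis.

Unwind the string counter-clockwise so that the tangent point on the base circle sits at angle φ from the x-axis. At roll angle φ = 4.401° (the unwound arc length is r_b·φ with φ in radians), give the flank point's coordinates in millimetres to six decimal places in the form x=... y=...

pitch radius r_p = m·N/2 = 2.761·14/2 = 19.327000
base radius r_b = r_p·cos α = 19.327000·cos 16.127° = 18.566451
roll angle φ = 4.401° = 0.07681194 rad
x = r_b·(cos φ + φ·sin φ) = 18.566451·(0.99705141 + 0.07681194·0.07673643) = 18.621142
y = r_b·(sin φ − φ·cos φ) = 18.566451·(0.07673643 − 0.07681194·0.99705141) = 0.002803

x=18.621142 y=0.002803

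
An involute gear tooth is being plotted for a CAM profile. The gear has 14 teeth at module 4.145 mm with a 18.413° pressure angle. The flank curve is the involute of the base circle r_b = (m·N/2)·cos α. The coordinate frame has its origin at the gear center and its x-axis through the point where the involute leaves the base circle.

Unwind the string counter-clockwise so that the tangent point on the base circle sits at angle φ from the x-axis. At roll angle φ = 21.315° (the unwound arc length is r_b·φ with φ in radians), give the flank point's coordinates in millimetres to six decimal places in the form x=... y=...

x=29.369151 y=0.465955

pitch radius r_p = m·N/2 = 4.145·14/2 = 29.015000
base radius r_b = r_p·cos α = 29.015000·cos 18.413° = 27.529559
roll angle φ = 21.315° = 0.37201693 rad
x = r_b·(cos φ + φ·sin φ) = 27.529559·(0.93159610 + 0.37201693·0.36349513) = 29.369151
y = r_b·(sin φ − φ·cos φ) = 27.529559·(0.36349513 − 0.37201693·0.93159610) = 0.465955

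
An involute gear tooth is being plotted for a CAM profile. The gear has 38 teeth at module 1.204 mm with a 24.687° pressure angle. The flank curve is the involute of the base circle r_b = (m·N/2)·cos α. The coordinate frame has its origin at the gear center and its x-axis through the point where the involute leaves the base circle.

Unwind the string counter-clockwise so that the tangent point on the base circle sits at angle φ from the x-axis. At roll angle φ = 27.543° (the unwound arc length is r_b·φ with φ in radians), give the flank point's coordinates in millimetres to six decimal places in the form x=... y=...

x=23.049831 y=0.752020

pitch radius r_p = m·N/2 = 1.204·38/2 = 22.876000
base radius r_b = r_p·cos α = 22.876000·cos 24.687° = 20.785201
roll angle φ = 27.543° = 0.48071604 rad
x = r_b·(cos φ + φ·sin φ) = 20.785201·(0.88666404 + 0.48071604·0.46241418) = 23.049831
y = r_b·(sin φ − φ·cos φ) = 20.785201·(0.46241418 − 0.48071604·0.88666404) = 0.752020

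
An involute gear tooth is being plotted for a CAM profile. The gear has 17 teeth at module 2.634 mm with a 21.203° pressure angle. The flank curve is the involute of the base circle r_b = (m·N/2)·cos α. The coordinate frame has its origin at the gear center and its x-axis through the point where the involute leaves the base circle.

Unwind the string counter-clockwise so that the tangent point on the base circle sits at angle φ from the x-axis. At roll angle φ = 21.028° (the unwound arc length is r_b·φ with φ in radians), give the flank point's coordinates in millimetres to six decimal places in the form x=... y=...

x=22.232156 y=0.339341

pitch radius r_p = m·N/2 = 2.634·17/2 = 22.389000
base radius r_b = r_p·cos α = 22.389000·cos 21.203° = 20.873374
roll angle φ = 21.028° = 0.36700784 rad
x = r_b·(cos φ + φ·sin φ) = 20.873374·(0.93340518 + 0.36700784·0.35882414) = 22.232156
y = r_b·(sin φ − φ·cos φ) = 20.873374·(0.35882414 − 0.36700784·0.93340518) = 0.339341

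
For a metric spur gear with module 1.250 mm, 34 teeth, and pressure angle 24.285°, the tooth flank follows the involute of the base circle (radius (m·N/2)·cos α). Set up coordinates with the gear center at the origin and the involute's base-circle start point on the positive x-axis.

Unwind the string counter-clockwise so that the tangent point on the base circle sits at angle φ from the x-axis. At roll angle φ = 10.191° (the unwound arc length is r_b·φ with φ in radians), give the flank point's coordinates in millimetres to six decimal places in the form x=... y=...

pitch radius r_p = m·N/2 = 1.250·34/2 = 21.250000
base radius r_b = r_p·cos α = 21.250000·cos 24.285° = 19.369608
roll angle φ = 10.191° = 0.17786650 rad
x = r_b·(cos φ + φ·sin φ) = 19.369608·(0.98422341 + 0.17786650·0.17693014) = 19.673583
y = r_b·(sin φ − φ·cos φ) = 19.369608·(0.17693014 − 0.17786650·0.98422341) = 0.036217

x=19.673583 y=0.036217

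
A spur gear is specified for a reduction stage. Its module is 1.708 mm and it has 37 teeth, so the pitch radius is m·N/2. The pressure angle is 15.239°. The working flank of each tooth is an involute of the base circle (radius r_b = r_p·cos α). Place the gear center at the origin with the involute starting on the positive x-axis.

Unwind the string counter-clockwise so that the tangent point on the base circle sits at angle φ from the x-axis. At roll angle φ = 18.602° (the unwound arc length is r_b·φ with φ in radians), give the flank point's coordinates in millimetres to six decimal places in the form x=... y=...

pitch radius r_p = m·N/2 = 1.708·37/2 = 31.598000
base radius r_b = r_p·cos α = 31.598000·cos 15.239° = 30.486945
roll angle φ = 18.602° = 0.32466615 rad
x = r_b·(cos φ + φ·sin φ) = 30.486945·(0.94775728 + 0.32466615·0.31899239) = 32.051636
y = r_b·(sin φ − φ·cos φ) = 30.486945·(0.31899239 − 0.32466615·0.94775728) = 0.344127

x=32.051636 y=0.344127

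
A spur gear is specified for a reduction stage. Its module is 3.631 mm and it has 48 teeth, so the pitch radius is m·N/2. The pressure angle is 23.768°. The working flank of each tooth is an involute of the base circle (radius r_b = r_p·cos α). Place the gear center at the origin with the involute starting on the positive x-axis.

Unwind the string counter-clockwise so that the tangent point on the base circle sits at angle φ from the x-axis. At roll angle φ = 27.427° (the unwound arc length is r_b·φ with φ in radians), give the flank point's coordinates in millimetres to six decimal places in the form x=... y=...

pitch radius r_p = m·N/2 = 3.631·48/2 = 87.144000
base radius r_b = r_p·cos α = 87.144000·cos 23.768° = 79.752874
roll angle φ = 27.427° = 0.47869145 rad
x = r_b·(cos φ + φ·sin φ) = 79.752874·(0.88759842 + 0.47869145·0.46061811) = 88.373551
y = r_b·(sin φ − φ·cos φ) = 79.752874·(0.46061811 − 0.47869145·0.88759842) = 2.849756

x=88.373551 y=2.849756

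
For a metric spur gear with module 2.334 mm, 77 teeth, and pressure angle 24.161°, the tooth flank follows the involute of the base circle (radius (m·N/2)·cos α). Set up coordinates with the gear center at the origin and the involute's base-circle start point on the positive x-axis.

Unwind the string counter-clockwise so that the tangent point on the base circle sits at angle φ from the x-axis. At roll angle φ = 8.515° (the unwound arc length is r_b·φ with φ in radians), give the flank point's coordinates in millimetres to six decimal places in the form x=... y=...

pitch radius r_p = m·N/2 = 2.334·77/2 = 89.859000
base radius r_b = r_p·cos α = 89.859000·cos 24.161° = 81.987256
roll angle φ = 8.515° = 0.14861479 rad
x = r_b·(cos φ + φ·sin φ) = 81.987256·(0.98897713 + 0.14861479·0.14806833) = 82.887662
y = r_b·(sin φ − φ·cos φ) = 81.987256·(0.14806833 − 0.14861479·0.98897713) = 0.089506

x=82.887662 y=0.089506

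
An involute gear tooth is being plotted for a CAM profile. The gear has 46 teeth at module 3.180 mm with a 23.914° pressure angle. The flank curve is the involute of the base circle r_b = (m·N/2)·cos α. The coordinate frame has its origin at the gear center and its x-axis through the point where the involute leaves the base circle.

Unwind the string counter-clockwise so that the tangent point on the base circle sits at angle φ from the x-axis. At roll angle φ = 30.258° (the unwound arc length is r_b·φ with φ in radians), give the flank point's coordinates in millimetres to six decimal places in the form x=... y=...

pitch radius r_p = m·N/2 = 3.180·46/2 = 73.140000
base radius r_b = r_p·cos α = 73.140000·cos 23.914° = 66.861292
roll angle φ = 30.258° = 0.52810173 rad
x = r_b·(cos φ + φ·sin φ) = 66.861292·(0.86376516 + 0.52810173·0.50389459) = 75.544752
y = r_b·(sin φ − φ·cos φ) = 66.861292·(0.50389459 − 0.52810173·0.86376516) = 3.191872

x=75.544752 y=3.191872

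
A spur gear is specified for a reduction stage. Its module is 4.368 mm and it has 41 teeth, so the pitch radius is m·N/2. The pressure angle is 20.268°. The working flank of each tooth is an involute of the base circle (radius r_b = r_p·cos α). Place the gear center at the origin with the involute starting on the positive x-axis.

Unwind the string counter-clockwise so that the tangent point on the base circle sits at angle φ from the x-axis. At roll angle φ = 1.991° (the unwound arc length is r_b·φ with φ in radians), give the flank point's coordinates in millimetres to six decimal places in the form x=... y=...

x=84.050365 y=0.001175

pitch radius r_p = m·N/2 = 4.368·41/2 = 89.544000
base radius r_b = r_p·cos α = 89.544000·cos 20.268° = 83.999664
roll angle φ = 1.991° = 0.03474951 rad
x = r_b·(cos φ + φ·sin φ) = 83.999664·(0.99939630 + 0.03474951·0.03474251) = 84.050365
y = r_b·(sin φ − φ·cos φ) = 83.999664·(0.03474251 − 0.03474951·0.99939630) = 0.001175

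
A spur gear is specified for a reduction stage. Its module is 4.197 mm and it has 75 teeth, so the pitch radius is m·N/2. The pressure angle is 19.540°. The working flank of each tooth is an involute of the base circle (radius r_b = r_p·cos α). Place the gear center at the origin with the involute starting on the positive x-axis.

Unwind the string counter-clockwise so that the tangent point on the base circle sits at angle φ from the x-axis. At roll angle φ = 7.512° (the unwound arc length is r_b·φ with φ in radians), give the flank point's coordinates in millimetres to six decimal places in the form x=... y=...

pitch radius r_p = m·N/2 = 4.197·75/2 = 157.387500
base radius r_b = r_p·cos α = 157.387500·cos 19.540° = 148.323274
roll angle φ = 7.512° = 0.13110913 rad
x = r_b·(cos φ + φ·sin φ) = 148.323274·(0.99141750 + 0.13110913·0.13073384) = 149.592610
y = r_b·(sin φ − φ·cos φ) = 148.323274·(0.13073384 − 0.13110913·0.99141750) = 0.111235

x=149.592610 y=0.111235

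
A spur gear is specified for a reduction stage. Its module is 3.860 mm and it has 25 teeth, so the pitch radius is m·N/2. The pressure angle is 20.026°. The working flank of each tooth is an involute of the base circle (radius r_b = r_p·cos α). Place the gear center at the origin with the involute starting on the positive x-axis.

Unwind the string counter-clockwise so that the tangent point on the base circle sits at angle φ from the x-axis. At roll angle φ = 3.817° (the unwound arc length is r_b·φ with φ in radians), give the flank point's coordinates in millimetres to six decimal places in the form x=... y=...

pitch radius r_p = m·N/2 = 3.860·25/2 = 48.250000
base radius r_b = r_p·cos α = 48.250000·cos 20.026° = 45.332676
roll angle φ = 3.817° = 0.06661922 rad
x = r_b·(cos φ + φ·sin φ) = 45.332676·(0.99778176 + 0.06661922·0.06656995) = 45.433160
y = r_b·(sin φ − φ·cos φ) = 45.332676·(0.06656995 − 0.06661922·0.99778176) = 0.004466

x=45.433160 y=0.004466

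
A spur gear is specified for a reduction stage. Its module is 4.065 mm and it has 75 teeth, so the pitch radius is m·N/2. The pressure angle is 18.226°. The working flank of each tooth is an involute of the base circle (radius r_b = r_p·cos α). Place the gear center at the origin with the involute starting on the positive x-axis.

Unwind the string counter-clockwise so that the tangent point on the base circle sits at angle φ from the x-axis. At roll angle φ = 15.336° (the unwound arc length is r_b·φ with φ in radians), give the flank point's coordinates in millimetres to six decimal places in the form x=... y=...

x=149.883863 y=0.918904

pitch radius r_p = m·N/2 = 4.065·75/2 = 152.437500
base radius r_b = r_p·cos α = 152.437500·cos 18.226° = 144.789744
roll angle φ = 15.336° = 0.26766369 rad
x = r_b·(cos φ + φ·sin φ) = 144.789744·(0.96439143 + 0.26766369·0.26447905) = 149.883863
y = r_b·(sin φ − φ·cos φ) = 144.789744·(0.26447905 − 0.26766369·0.96439143) = 0.918904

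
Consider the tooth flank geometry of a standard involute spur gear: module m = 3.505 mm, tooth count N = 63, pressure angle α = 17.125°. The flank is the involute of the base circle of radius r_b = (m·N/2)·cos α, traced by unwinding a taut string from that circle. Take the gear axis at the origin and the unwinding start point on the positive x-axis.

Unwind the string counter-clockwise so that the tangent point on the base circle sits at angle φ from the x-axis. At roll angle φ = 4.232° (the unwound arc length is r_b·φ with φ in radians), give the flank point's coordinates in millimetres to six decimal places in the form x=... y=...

x=105.799969 y=0.014165

pitch radius r_p = m·N/2 = 3.505·63/2 = 110.407500
base radius r_b = r_p·cos α = 110.407500·cos 17.125° = 105.512542
roll angle φ = 4.232° = 0.07386233 rad
x = r_b·(cos φ + φ·sin φ) = 105.512542·(0.99727342 + 0.07386233·0.07379519) = 105.799969
y = r_b·(sin φ − φ·cos φ) = 105.512542·(0.07379519 − 0.07386233·0.99727342) = 0.014165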